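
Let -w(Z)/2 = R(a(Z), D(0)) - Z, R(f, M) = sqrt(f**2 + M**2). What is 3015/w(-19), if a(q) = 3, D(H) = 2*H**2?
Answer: -3015/44 ≈ -68.523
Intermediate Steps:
R(f, M) = sqrt(M**2 + f**2)
w(Z) = -6 + 2*Z (w(Z) = -2*(sqrt((2*0**2)**2 + 3**2) - Z) = -2*(sqrt((2*0)**2 + 9) - Z) = -2*(sqrt(0**2 + 9) - Z) = -2*(sqrt(0 + 9) - Z) = -2*(sqrt(9) - Z) = -2*(3 - Z) = -6 + 2*Z)
3015/w(-19) = 3015/(-6 + 2*(-19)) = 3015/(-6 - 38) = 3015/(-44) = 3015*(-1/44) = -3015/44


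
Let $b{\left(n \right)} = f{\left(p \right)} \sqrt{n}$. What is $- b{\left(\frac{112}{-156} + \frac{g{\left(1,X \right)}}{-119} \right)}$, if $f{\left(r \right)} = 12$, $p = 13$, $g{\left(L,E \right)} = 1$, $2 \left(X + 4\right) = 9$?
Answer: $- \frac{4 i \sqrt{15644811}}{1547} \approx - 10.227 i$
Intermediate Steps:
$X = \frac{1}{2}$ ($X = -4 + \frac{1}{2} \cdot 9 = -4 + \frac{9}{2} = \frac{1}{2} \approx 0.5$)
$b{\left(n \right)} = 12 \sqrt{n}$
$- b{\left(\frac{112}{-156} + \frac{g{\left(1,X \right)}}{-119} \right)} = - 12 \sqrt{\frac{112}{-156} + 1 \frac{1}{-119}} = - 12 \sqrt{112 \left(- \frac{1}{156}\right) + 1 \left(- \frac{1}{119}\right)} = - 12 \sqrt{- \frac{28}{39} - \frac{1}{119}} = - 12 \sqrt{- \frac{3371}{4641}} = - 12 \frac{i \sqrt{15644811}}{4641} = - \frac{4 i \sqrt{15644811}}{1547}$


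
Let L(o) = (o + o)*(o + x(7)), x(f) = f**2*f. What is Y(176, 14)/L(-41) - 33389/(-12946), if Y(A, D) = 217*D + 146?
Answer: 196406283/80148686 ≈ 2.4505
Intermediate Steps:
Y(A, D) = 146 + 217*D
x(f) = f**3
L(o) = 2*o*(343 + o) (L(o) = (o + o)*(o + 7**3) = (2*o)*(o + 343) = (2*o)*(343 + o) = 2*o*(343 + o))
Y(176, 14)/L(-41) - 33389/(-12946) = (146 + 217*14)/((2*(-41)*(343 - 41))) - 33389/(-12946) = (146 + 3038)/((2*(-41)*302)) - 33389*(-1/12946) = 3184/(-24764) + 33389/12946 = 3184*(-1/24764) + 33389/12946 = -796/6191 + 33389/12946 = 196406283/80148686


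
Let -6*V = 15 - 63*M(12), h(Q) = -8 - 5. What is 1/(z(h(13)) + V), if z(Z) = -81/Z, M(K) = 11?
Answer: 13/1550 ≈ 0.0083871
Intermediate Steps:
h(Q) = -13
V = 113 (V = -(15 - 63*11)/6 = -(15 - 693)/6 = -⅙*(-678) = 113)
1/(z(h(13)) + V) = 1/(-81/(-13) + 113) = 1/(-81*(-1/13) + 113) = 1/(81/13 + 113) = 1/(1550/13) = 13/1550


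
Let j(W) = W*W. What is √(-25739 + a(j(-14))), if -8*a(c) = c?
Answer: I*√103054/2 ≈ 160.51*I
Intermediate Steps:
j(W) = W²
a(c) = -c/8
√(-25739 + a(j(-14))) = √(-25739 - ⅛*(-14)²) = √(-25739 - ⅛*196) = √(-25739 - 49/2) = √(-51527/2) = I*√103054/2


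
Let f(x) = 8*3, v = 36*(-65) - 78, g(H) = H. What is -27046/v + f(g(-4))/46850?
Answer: 316790783/28320825 ≈ 11.186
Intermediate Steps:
v = -2418 (v = -2340 - 78 = -2418)
f(x) = 24
-27046/v + f(g(-4))/46850 = -27046/(-2418) + 24/46850 = -27046*(-1/2418) + 24*(1/46850) = 13523/1209 + 12/23425 = 316790783/28320825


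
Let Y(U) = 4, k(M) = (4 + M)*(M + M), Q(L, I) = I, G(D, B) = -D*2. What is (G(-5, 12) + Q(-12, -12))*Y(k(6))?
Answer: -8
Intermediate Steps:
G(D, B) = -2*D
k(M) = 2*M*(4 + M) (k(M) = (4 + M)*(2*M) = 2*M*(4 + M))
(G(-5, 12) + Q(-12, -12))*Y(k(6)) = (-2*(-5) - 12)*4 = (10 - 12)*4 = -2*4 = -8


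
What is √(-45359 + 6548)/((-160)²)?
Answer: I*√38811/25600 ≈ 0.0076955*I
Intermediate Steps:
√(-45359 + 6548)/((-160)²) = √(-38811)/25600 = (I*√38811)*(1/25600) = I*√38811/25600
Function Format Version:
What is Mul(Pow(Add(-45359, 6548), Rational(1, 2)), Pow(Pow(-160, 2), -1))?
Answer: Mul(Rational(1, 25600), I, Pow(38811, Rational(1, 2))) ≈ Mul(0.0076955, I)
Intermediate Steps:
Mul(Pow(Add(-45359, 6548), Rational(1, 2)), Pow(Pow(-160, 2), -1)) = Mul(Pow(-38811, Rational(1, 2)), Pow(25600, -1)) = Mul(Mul(I, Pow(38811, Rational(1, 2))), Rational(1, 25600)) = Mul(Rational(1, 25600), I, Pow(38811, Rational(1, 2)))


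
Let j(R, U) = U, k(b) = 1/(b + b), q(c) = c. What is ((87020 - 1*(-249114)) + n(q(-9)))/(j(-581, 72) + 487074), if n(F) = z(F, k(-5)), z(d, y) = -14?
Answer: 56020/81191 ≈ 0.68998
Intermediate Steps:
k(b) = 1/(2*b)
n(F) = -14
((87020 - 1*(-249114)) + n(q(-9)))/(j(-581, 72) + 487074) = ((87020 - 1*(-249114)) - 14)/(72 + 487074) = ((87020 + 249114) - 14)/487146 = (336134 - 14)*(1/487146) = 336120*(1/487146) = 56020/81191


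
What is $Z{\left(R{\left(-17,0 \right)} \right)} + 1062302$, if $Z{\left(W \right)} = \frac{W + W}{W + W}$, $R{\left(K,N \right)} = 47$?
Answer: $1062303$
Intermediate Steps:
$Z{\left(W \right)} = 1$ ($Z{\left(W \right)} = \frac{2 W}{2 W} = 2 W \frac{1}{2 W} = 1$)
$Z{\left(R{\left(-17,0 \right)} \right)} + 1062302 = 1 + 1062302 = 1062303$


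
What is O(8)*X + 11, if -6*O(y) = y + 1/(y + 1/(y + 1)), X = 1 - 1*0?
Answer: 4225/438 ≈ 9.6461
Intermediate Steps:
X = 1 (X = 1 + 0 = 1)
O(y) = -y/6 - 1/(6*(y + 1/(1 + y))) (O(y) = -(y + 1/(y + 1/(y + 1)))/6 = -(y + 1/(y + 1/(1 + y)))/6 = -y/6 - 1/(6*(y + 1/(1 + y))))
O(8)*X + 11 = ((-1 - 1*8² - 1*8³ - 2*8)/(6*(1 + 8 + 8²)))*1 + 11 = ((-1 - 1*64 - 1*512 - 16)/(6*(1 + 8 + 64)))*1 + 11 = ((⅙)*(-1 - 64 - 512 - 16)/73)*1 + 11 = ((⅙)*(1/73)*(-593))*1 + 11 = -593/438*1 + 11 = -593/438 + 11 = 4225/438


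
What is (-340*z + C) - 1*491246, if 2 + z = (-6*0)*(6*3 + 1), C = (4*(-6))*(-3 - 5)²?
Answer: -492102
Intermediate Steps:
C = -1536 (C = -24*(-8)² = -24*64 = -1536)
z = -2 (z = -2 + (-6*0)*(6*3 + 1) = -2 + 0*(18 + 1) = -2 + 0*19 = -2 + 0 = -2)
(-340*z + C) - 1*491246 = (-340*(-2) - 1536) - 1*491246 = (680 - 1536) - 491246 = -856 - 491246 = -492102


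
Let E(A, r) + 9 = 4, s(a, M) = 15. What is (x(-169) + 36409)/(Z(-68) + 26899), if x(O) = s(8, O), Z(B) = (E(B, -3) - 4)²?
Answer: 9106/6745 ≈ 1.3500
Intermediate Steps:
E(A, r) = -5 (E(A, r) = -9 + 4 = -5)
Z(B) = 81 (Z(B) = (-5 - 4)² = (-9)² = 81)
x(O) = 15
(x(-169) + 36409)/(Z(-68) + 26899) = (15 + 36409)/(81 + 26899) = 36424/26980 = 36424*(1/26980) = 9106/6745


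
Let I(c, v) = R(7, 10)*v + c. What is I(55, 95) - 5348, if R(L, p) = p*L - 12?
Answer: 217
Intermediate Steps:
R(L, p) = -12 + L*p (R(L, p) = L*p - 12 = -12 + L*p)
I(c, v) = c + 58*v (I(c, v) = (-12 + 7*10)*v + c = (-12 + 70)*v + c = 58*v + c = c + 58*v)
I(55, 95) - 5348 = (55 + 58*95) - 5348 = (55 + 5510) - 5348 = 5565 - 5348 = 217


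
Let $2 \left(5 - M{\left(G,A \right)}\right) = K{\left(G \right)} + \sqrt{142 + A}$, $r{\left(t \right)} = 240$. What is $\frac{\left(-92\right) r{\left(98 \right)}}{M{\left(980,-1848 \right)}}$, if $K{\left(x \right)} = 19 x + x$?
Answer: $\frac{432547200}{191884903} - \frac{22080 i \sqrt{1706}}{191884903} \approx 2.2542 - 0.0047528 i$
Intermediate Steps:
$K{\left(x \right)} = 20 x$
$M{\left(G,A \right)} = 5 - 10 G - \frac{\sqrt{142 + A}}{2}$ ($M{\left(G,A \right)} = 5 - \frac{20 G + \sqrt{142 + A}}{2} = 5 - \frac{\sqrt{142 + A} + 20 G}{2} = 5 - \left(\frac{\sqrt{142 + A}}{2} + 10 G\right) = 5 - 10 G - \frac{\sqrt{142 + A}}{2}$)
$\frac{\left(-92\right) r{\left(98 \right)}}{M{\left(980,-1848 \right)}} = \frac{\left(-92\right) 240}{5 - 9800 - \frac{\sqrt{142 - 1848}}{2}} = - \frac{22080}{5 - 9800 - \frac{\sqrt{-1706}}{2}} = - \frac{22080}{5 - 9800 - \frac{i \sqrt{1706}}{2}} = - \frac{22080}{-9795 - \frac{i \sqrt{1706}}{2}}$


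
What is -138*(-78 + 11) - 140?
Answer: 9106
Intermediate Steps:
-138*(-78 + 11) - 140 = -138*(-67) - 140 = 9246 - 140 = 9106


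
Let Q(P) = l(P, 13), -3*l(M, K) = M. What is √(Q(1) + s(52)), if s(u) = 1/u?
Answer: 7*I*√39/78 ≈ 0.56045*I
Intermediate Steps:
l(M, K) = -M/3
Q(P) = -P/3
√(Q(1) + s(52)) = √(-⅓*1 + 1/52) = √(-⅓ + 1/52) = √(-49/156) = 7*I*√39/78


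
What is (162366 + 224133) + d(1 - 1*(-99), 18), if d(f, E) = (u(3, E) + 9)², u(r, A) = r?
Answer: 386643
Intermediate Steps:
d(f, E) = 144 (d(f, E) = (3 + 9)² = 12² = 144)
(162366 + 224133) + d(1 - 1*(-99), 18) = (162366 + 224133) + 144 = 386499 + 144 = 386643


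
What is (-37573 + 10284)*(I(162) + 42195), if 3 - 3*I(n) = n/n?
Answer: -3454432643/3 ≈ -1.1515e+9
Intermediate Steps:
I(n) = ⅔ (I(n) = 1 - n/(3*n) = 1 - ⅓*1 = 1 - ⅓ = ⅔)
(-37573 + 10284)*(I(162) + 42195) = (-37573 + 10284)*(⅔ + 42195) = -27289*126587/3 = -3454432643/3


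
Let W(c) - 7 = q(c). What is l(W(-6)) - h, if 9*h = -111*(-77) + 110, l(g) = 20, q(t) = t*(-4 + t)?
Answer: -8477/9 ≈ -941.89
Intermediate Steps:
W(c) = 7 + c*(-4 + c)
h = 8657/9 (h = (-111*(-77) + 110)/9 = (8547 + 110)/9 = (⅑)*8657 = 8657/9 ≈ 961.89)
l(W(-6)) - h = 20 - 1*8657/9 = 20 - 8657/9 = -8477/9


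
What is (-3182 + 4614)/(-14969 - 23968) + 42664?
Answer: 1661206736/38937 ≈ 42664.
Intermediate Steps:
(-3182 + 4614)/(-14969 - 23968) + 42664 = 1432/(-38937) + 42664 = 1432*(-1/38937) + 42664 = -1432/38937 + 42664 = 1661206736/38937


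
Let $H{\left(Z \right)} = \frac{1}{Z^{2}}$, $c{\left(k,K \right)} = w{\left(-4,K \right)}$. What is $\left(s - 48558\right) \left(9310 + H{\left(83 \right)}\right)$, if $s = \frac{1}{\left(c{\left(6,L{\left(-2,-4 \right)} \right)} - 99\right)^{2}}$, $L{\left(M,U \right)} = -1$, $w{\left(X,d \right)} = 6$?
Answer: $- \frac{26935966258257331}{59582961} \approx -4.5208 \cdot 10^{8}$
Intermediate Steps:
$c{\left(k,K \right)} = 6$
$s = \frac{1}{8649}$ ($s = \frac{1}{\left(6 - 99\right)^{2}} = \frac{1}{\left(-93\right)^{2}} = \frac{1}{8649} \approx 0.00011562$)
$H{\left(Z \right)} = \frac{1}{Z^{2}}$
$\left(s - 48558\right) \left(9310 + H{\left(83 \right)}\right) = \left(\frac{1}{8649} - 48558\right) \left(9310 + \frac{1}{6889}\right) = - \frac{419978141 \left(9310 + \frac{1}{6889}\right)}{8649} = \left(- \frac{419978141}{8649}\right) \frac{64136591}{6889} = - \frac{26935966258257331}{59582961}$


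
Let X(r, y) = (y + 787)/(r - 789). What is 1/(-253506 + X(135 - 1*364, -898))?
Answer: -1018/258068997 ≈ -3.9447e-6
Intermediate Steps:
X(r, y) = (787 + y)/(-789 + r)
1/(-253506 + X(135 - 1*364, -898)) = 1/(-253506 + (787 - 898)/(-789 + (135 - 1*364))) = 1/(-253506 - 111/(-789 + (135 - 364))) = 1/(-253506 - 111/(-789 - 229)) = 1/(-253506 - 111/(-1018)) = 1/(-253506 - 1/1018*(-111)) = 1/(-253506 + 111/1018) = 1/(-258068997/1018) = -1018/258068997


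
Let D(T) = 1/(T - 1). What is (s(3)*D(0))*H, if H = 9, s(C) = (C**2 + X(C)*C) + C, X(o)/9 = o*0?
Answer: -108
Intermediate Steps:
X(o) = 0 (X(o) = 9*(o*0) = 9*0 = 0)
s(C) = C + C**2 (s(C) = (C**2 + 0*C) + C = (C**2 + 0) + C = C**2 + C = C + C**2)
D(T) = 1/(-1 + T)
(s(3)*D(0))*H = ((3*(1 + 3))/(-1 + 0))*9 = ((3*4)/(-1))*9 = (12*(-1))*9 = -12*9 = -108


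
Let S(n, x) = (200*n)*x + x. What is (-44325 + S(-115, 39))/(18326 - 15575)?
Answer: -313762/917 ≈ -342.16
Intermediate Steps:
S(n, x) = x + 200*n*x (S(n, x) = 200*n*x + x = x + 200*n*x)
(-44325 + S(-115, 39))/(18326 - 15575) = (-44325 + 39*(1 + 200*(-115)))/(18326 - 15575) = (-44325 + 39*(1 - 23000))/2751 = (-44325 + 39*(-22999))*(1/2751) = (-44325 - 896961)*(1/2751) = -941286*1/2751 = -313762/917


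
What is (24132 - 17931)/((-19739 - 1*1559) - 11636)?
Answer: -2067/10978 ≈ -0.18829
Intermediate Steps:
(24132 - 17931)/((-19739 - 1*1559) - 11636) = 6201/((-19739 - 1559) - 11636) = 6201/(-21298 - 11636) = 6201/(-32934) = 6201*(-1/32934) = -2067/10978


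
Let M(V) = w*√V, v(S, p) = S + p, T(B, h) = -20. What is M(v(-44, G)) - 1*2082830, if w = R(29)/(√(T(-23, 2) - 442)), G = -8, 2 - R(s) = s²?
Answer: -2082830 - 839*√6006/231 ≈ -2.0831e+6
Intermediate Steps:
R(s) = 2 - s²
w = 839*I*√462/462 (w = (2 - 1*29²)/(√(-20 - 442)) = (2 - 1*841)/(√(-462)) = (2 - 841)/((I*√462)) = -(-839)*I*√462/462 = 839*I*√462/462 ≈ 39.034*I)
M(V) = 839*I*√462*√V/462 (M(V) = (839*I*√462/462)*√V = 839*I*√462*√V/462)
M(v(-44, G)) - 1*2082830 = 839*I*√462*√(-44 - 8)/462 - 1*2082830 = 839*I*√462*√(-52)/462 - 2082830 = 839*I*√462*(2*I*√13)/462 - 2082830 = -839*√6006/231 - 2082830 = -2082830 - 839*√6006/231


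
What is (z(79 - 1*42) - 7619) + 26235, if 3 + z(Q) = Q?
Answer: 18650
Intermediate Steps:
z(Q) = -3 + Q
(z(79 - 1*42) - 7619) + 26235 = ((-3 + (79 - 1*42)) - 7619) + 26235 = ((-3 + (79 - 42)) - 7619) + 26235 = ((-3 + 37) - 7619) + 26235 = (34 - 7619) + 26235 = -7585 + 26235 = 18650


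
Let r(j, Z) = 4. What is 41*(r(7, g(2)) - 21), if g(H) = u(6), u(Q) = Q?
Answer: -697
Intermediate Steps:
g(H) = 6
41*(r(7, g(2)) - 21) = 41*(4 - 21) = 41*(-17) = -697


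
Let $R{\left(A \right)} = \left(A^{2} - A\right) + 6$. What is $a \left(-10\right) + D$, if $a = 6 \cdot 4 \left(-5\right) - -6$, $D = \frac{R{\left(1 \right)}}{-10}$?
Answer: $\frac{5697}{5} \approx 1139.4$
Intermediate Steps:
$R{\left(A \right)} = 6 + A^{2} - A$
$D = - \frac{3}{5}$ ($D = \frac{6 + 1^{2} - 1}{-10} = \left(6 + 1 - 1\right) \left(- \frac{1}{10}\right) = 6 \left(- \frac{1}{10}\right) = - \frac{3}{5} \approx -0.6$)
$a = -114$ ($a = 24 \left(-5\right) + 6 = -120 + 6 = -114$)
$a \left(-10\right) + D = \left(-114\right) \left(-10\right) - \frac{3}{5} = 1140 - \frac{3}{5} = \frac{5697}{5}$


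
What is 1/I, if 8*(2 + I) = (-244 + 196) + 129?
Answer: 8/65 ≈ 0.12308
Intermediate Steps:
I = 65/8 (I = -2 + ((-244 + 196) + 129)/8 = -2 + (-48 + 129)/8 = -2 + (⅛)*81 = -2 + 81/8 = 65/8 ≈ 8.1250)
1/I = 1/(65/8) = 8/65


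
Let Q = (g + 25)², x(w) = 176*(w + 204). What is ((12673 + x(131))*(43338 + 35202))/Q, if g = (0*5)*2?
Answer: 1125211164/125 ≈ 9.0017e+6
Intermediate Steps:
g = 0 (g = 0*2 = 0)
x(w) = 35904 + 176*w (x(w) = 176*(204 + w) = 35904 + 176*w)
Q = 625 (Q = (0 + 25)² = 25² = 625)
((12673 + x(131))*(43338 + 35202))/Q = ((12673 + (35904 + 176*131))*(43338 + 35202))/625 = ((12673 + (35904 + 23056))*78540)*(1/625) = ((12673 + 58960)*78540)*(1/625) = (71633*78540)*(1/625) = 5626055820*(1/625) = 1125211164/125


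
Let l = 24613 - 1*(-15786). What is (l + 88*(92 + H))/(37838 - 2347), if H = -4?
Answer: 48143/35491 ≈ 1.3565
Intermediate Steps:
l = 40399 (l = 24613 + 15786 = 40399)
(l + 88*(92 + H))/(37838 - 2347) = (40399 + 88*(92 - 4))/(37838 - 2347) = (40399 + 88*88)/35491 = (40399 + 7744)*(1/35491) = 48143*(1/35491) = 48143/35491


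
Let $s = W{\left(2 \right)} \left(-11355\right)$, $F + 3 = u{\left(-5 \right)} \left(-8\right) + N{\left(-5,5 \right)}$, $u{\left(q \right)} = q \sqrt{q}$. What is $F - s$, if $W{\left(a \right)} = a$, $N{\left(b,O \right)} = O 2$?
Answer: $22717 + 40 i \sqrt{5} \approx 22717.0 + 89.443 i$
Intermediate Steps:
$u{\left(q \right)} = q^{\frac{3}{2}}$
$N{\left(b,O \right)} = 2 O$
$F = 7 + 40 i \sqrt{5}$ ($F = -3 + \left(\left(-5\right)^{\frac{3}{2}} \left(-8\right) + 2 \cdot 5\right) = -3 + \left(- 5 i \sqrt{5} \left(-8\right) + 10\right) = -3 + \left(40 i \sqrt{5} + 10\right) = -3 + \left(10 + 40 i \sqrt{5}\right) = 7 + 40 i \sqrt{5} \approx 7.0 + 89.443 i$)
$s = -22710$ ($s = 2 \left(-11355\right) = -22710$)
$F - s = \left(7 + 40 i \sqrt{5}\right) - -22710 = \left(7 + 40 i \sqrt{5}\right) + 22710 = 22717 + 40 i \sqrt{5}$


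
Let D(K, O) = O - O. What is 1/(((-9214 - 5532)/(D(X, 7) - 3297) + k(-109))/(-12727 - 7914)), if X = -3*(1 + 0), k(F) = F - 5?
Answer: 68053377/361112 ≈ 188.46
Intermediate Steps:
k(F) = -5 + F
X = -3 (X = -3*1 = -3)
D(K, O) = 0
1/(((-9214 - 5532)/(D(X, 7) - 3297) + k(-109))/(-12727 - 7914)) = 1/(((-9214 - 5532)/(0 - 3297) + (-5 - 109))/(-12727 - 7914)) = 1/((-14746/(-3297) - 114)/(-20641)) = 1/((-14746*(-1/3297) - 114)*(-1/20641)) = 1/((14746/3297 - 114)*(-1/20641)) = 1/(-361112/3297*(-1/20641)) = 1/(361112/68053377) = 68053377/361112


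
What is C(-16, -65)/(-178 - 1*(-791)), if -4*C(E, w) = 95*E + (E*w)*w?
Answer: 17280/613 ≈ 28.189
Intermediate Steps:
C(E, w) = -95*E/4 - E*w²/4 (C(E, w) = -(95*E + (E*w)*w)/4 = -(95*E + E*w²)/4 = -95*E/4 - E*w²/4)
C(-16, -65)/(-178 - 1*(-791)) = (-¼*(-16)*(95 + (-65)²))/(-178 - 1*(-791)) = (-¼*(-16)*(95 + 4225))/(-178 + 791) = -¼*(-16)*4320/613 = 17280*(1/613) = 17280/613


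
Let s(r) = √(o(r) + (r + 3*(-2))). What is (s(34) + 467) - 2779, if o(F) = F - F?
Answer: -2312 + 2*√7 ≈ -2306.7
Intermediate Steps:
o(F) = 0
s(r) = √(-6 + r) (s(r) = √(0 + (r + 3*(-2))) = √(0 + (r - 6)) = √(0 + (-6 + r)) = √(-6 + r))
(s(34) + 467) - 2779 = (√(-6 + 34) + 467) - 2779 = (√28 + 467) - 2779 = (2*√7 + 467) - 2779 = (467 + 2*√7) - 2779 = -2312 + 2*√7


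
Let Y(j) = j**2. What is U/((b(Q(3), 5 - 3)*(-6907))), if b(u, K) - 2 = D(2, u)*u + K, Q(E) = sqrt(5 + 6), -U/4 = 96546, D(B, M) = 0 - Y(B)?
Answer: -48273/34535 - 48273*sqrt(11)/34535 ≈ -6.0338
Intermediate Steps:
D(B, M) = -B**2 (D(B, M) = 0 - B**2 = -B**2)
U = -386184 (U = -4*96546 = -386184)
Q(E) = sqrt(11)
b(u, K) = 2 + K - 4*u (b(u, K) = 2 + ((-1*2**2)*u + K) = 2 + ((-1*4)*u + K) = 2 + (-4*u + K) = 2 + (K - 4*u) = 2 + K - 4*u)
U/((b(Q(3), 5 - 3)*(-6907))) = -386184*(-1/(6907*(2 + (5 - 3) - 4*sqrt(11)))) = -386184*(-1/(6907*(2 + 2 - 4*sqrt(11)))) = -386184*(-1/(6907*(4 - 4*sqrt(11)))) = -386184/(-27628 + 27628*sqrt(11))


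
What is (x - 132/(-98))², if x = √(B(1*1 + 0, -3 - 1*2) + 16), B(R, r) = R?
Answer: 45173/2401 + 132*√17/49 ≈ 29.921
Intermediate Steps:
x = √17 (x = √((1*1 + 0) + 16) = √((1 + 0) + 16) = √(1 + 16) = √17 ≈ 4.1231)
(x - 132/(-98))² = (√17 - 132/(-98))² = (√17 - 132*(-1/98))² = (√17 + 66/49)² = (66/49 + √17)²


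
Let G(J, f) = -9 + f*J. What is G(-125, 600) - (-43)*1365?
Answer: -16314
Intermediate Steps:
G(J, f) = -9 + J*f
G(-125, 600) - (-43)*1365 = (-9 - 125*600) - (-43)*1365 = (-9 - 75000) - 1*(-58695) = -75009 + 58695 = -16314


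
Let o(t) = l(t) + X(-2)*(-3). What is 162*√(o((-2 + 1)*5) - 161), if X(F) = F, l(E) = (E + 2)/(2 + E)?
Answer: 162*I*√154 ≈ 2010.4*I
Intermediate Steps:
l(E) = 1 (l(E) = (2 + E)/(2 + E) = 1)
o(t) = 7 (o(t) = 1 - 2*(-3) = 1 + 6 = 7)
162*√(o((-2 + 1)*5) - 161) = 162*√(7 - 161) = 162*√(-154) = 162*(I*√154) = 162*I*√154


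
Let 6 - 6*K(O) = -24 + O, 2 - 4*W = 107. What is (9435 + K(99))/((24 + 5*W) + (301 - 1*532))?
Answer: -37694/1353 ≈ -27.860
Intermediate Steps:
W = -105/4 (W = ½ - ¼*107 = ½ - 107/4 = -105/4 ≈ -26.250)
K(O) = 5 - O/6 (K(O) = 1 - (-24 + O)/6 = 1 + (4 - O/6) = 5 - O/6)
(9435 + K(99))/((24 + 5*W) + (301 - 1*532)) = (9435 + (5 - ⅙*99))/((24 + 5*(-105/4)) + (301 - 1*532)) = (9435 + (5 - 33/2))/((24 - 525/4) + (301 - 532)) = (9435 - 23/2)/(-429/4 - 231) = 18847/(2*(-1353/4)) = (18847/2)*(-4/1353) = -37694/1353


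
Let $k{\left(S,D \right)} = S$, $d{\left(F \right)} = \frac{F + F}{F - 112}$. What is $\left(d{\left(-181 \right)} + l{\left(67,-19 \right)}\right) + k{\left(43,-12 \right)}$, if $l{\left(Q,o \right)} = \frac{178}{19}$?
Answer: $\frac{298413}{5567} \approx 53.604$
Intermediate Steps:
$l{\left(Q,o \right)} = \frac{178}{19}$ ($l{\left(Q,o \right)} = 178 \cdot \frac{1}{19} = \frac{178}{19}$)
$d{\left(F \right)} = \frac{2 F}{-112 + F}$
$\left(d{\left(-181 \right)} + l{\left(67,-19 \right)}\right) + k{\left(43,-12 \right)} = \left(2 \left(-181\right) \frac{1}{-112 - 181} + \frac{178}{19}\right) + 43 = \left(2 \left(-181\right) \frac{1}{-293} + \frac{178}{19}\right) + 43 = \left(2 \left(-181\right) \left(- \frac{1}{293}\right) + \frac{178}{19}\right) + 43 = \left(\frac{362}{293} + \frac{178}{19}\right) + 43 = \frac{59032}{5567} + 43 = \frac{298413}{5567}$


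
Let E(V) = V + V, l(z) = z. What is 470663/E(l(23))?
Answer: 470663/46 ≈ 10232.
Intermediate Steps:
E(V) = 2*V
470663/E(l(23)) = 470663/((2*23)) = 470663/46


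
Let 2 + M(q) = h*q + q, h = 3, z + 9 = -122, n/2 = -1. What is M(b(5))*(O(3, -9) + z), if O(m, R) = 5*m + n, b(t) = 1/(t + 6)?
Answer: 2124/11 ≈ 193.09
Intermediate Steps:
n = -2 (n = 2*(-1) = -2)
b(t) = 1/(6 + t)
z = -131 (z = -9 - 122 = -131)
O(m, R) = -2 + 5*m (O(m, R) = 5*m - 2 = -2 + 5*m)
M(q) = -2 + 4*q (M(q) = -2 + (3*q + q) = -2 + 4*q)
M(b(5))*(O(3, -9) + z) = (-2 + 4/(6 + 5))*((-2 + 5*3) - 131) = (-2 + 4/11)*((-2 + 15) - 131) = (-2 + 4*(1/11))*(13 - 131) = (-2 + 4/11)*(-118) = -18/11*(-118) = 2124/11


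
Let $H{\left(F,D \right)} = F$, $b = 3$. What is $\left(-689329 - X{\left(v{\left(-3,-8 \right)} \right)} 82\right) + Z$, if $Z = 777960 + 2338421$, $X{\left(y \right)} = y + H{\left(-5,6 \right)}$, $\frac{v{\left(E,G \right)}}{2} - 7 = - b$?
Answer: $2426806$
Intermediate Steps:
$v{\left(E,G \right)} = 8$ ($v{\left(E,G \right)} = 14 + 2 \left(\left(-1\right) 3\right) = 14 + 2 \left(-3\right) = 14 - 6 = 8$)
$X{\left(y \right)} = -5 + y$ ($X{\left(y \right)} = y - 5 = -5 + y$)
$Z = 3116381$
$\left(-689329 - X{\left(v{\left(-3,-8 \right)} \right)} 82\right) + Z = \left(-689329 - \left(-5 + 8\right) 82\right) + 3116381 = \left(-689329 - 3 \cdot 82\right) + 3116381 = \left(-689329 - 246\right) + 3116381 = -689575 + 3116381 = 2426806$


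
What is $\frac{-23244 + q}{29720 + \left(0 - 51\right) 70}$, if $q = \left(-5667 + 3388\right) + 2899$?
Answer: $- \frac{11312}{13075} \approx -0.86516$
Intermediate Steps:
$q = 620$ ($q = -2279 + 2899 = 620$)
$\frac{-23244 + q}{29720 + \left(0 - 51\right) 70} = \frac{-23244 + 620}{29720 + \left(0 - 51\right) 70} = - \frac{22624}{29720 - 3570} = - \frac{22624}{26150} = \left(-22624\right) \frac{1}{26150} = - \frac{11312}{13075}$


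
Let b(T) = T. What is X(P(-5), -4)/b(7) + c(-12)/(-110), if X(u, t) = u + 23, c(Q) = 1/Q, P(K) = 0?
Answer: 30367/9240 ≈ 3.2865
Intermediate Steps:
X(u, t) = 23 + u
X(P(-5), -4)/b(7) + c(-12)/(-110) = (23 + 0)/7 + 1/(-12*(-110)) = 23*(1/7) - 1/12*(-1/110) = 23/7 + 1/1320 = 30367/9240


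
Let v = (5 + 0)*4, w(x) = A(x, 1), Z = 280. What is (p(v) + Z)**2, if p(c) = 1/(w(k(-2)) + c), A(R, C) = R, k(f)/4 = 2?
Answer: 61481281/784 ≈ 78420.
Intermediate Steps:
k(f) = 8 (k(f) = 4*2 = 8)
w(x) = x
v = 20 (v = 5*4 = 20)
p(c) = 1/(8 + c)
(p(v) + Z)**2 = (1/(8 + 20) + 280)**2 = (1/28 + 280)**2 = (7841/28)**2 = 61481281/784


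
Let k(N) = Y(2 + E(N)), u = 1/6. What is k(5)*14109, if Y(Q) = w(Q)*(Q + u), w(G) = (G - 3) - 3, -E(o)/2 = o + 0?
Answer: 1547287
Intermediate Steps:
E(o) = -2*o (E(o) = -2*(o + 0) = -2*o)
w(G) = -6 + G (w(G) = (-3 + G) - 3 = -6 + G)
u = ⅙ ≈ 0.16667
Y(Q) = (-6 + Q)*(⅙ + Q) (Y(Q) = (-6 + Q)*(Q + ⅙) = (-6 + Q)*(⅙ + Q))
k(N) = (-4 - 2*N)*(13 - 12*N)/6 (k(N) = (1 + 6*(2 - 2*N))*(-6 + (2 - 2*N))/6 = (1 + (12 - 12*N))*(-4 - 2*N)/6 = (13 - 12*N)*(-4 - 2*N)/6 = (-4 - 2*N)*(13 - 12*N)/6)
k(5)*14109 = ((-13 + 12*5)*(2 + 5)/3)*14109 = ((⅓)*(-13 + 60)*7)*14109 = ((⅓)*47*7)*14109 = (329/3)*14109 = 1547287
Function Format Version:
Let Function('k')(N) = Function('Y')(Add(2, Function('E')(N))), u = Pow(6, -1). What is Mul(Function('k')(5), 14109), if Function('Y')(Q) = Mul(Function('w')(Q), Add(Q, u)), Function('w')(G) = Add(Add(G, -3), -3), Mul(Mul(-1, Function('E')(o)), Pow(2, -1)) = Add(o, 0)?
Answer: 1547287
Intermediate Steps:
Function('E')(o) = Mul(-2, o) (Function('E')(o) = Mul(-2, Add(o, 0)) = Mul(-2, o))
Function('w')(G) = Add(-6, G) (Function('w')(G) = Add(Add(-3, G), -3) = Add(-6, G))
u = Rational(1, 6) ≈ 0.16667
Function('Y')(Q) = Mul(Add(-6, Q), Add(Rational(1, 6), Q)) (Function('Y')(Q) = Mul(Add(-6, Q), Add(Q, Rational(1, 6))) = Mul(Add(-6, Q), Add(Rational(1, 6), Q)))
Function('k')(N) = Mul(Rational(1, 6), Add(-4, Mul(-2, N)), Add(13, Mul(-12, N))) (Function('k')(N) = Mul(Rational(1, 6), Add(1, Mul(6, Add(2, Mul(-2, N)))), Add(-6, Add(2, Mul(-2, N)))) = Mul(Rational(1, 6), Add(1, Add(12, Mul(-12, N))), Add(-4, Mul(-2, N))) = Mul(Rational(1, 6), Add(13, Mul(-12, N)), Add(-4, Mul(-2, N))) = Mul(Rational(1, 6), Add(-4, Mul(-2, N)), Add(13, Mul(-12, N))))
Mul(Function('k')(5), 14109) = Mul(Mul(Rational(1, 3), Add(-13, Mul(12, 5)), Add(2, 5)), 14109) = Mul(Mul(Rational(1, 3), Add(-13, 60), 7), 14109) = Mul(Mul(Rational(1, 3), 47, 7), 14109) = Mul(Rational(329, 3), 14109) = 1547287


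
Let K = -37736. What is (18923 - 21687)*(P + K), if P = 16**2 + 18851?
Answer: 51490556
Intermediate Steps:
P = 19107 (P = 256 + 18851 = 19107)
(18923 - 21687)*(P + K) = (18923 - 21687)*(19107 - 37736) = -2764*(-18629) = 51490556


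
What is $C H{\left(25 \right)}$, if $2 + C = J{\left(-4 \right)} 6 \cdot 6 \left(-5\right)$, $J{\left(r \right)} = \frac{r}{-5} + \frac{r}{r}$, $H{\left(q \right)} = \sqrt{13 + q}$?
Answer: $- 326 \sqrt{38} \approx -2009.6$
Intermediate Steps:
$J{\left(r \right)} = 1 - \frac{r}{5}$ ($J{\left(r \right)} = r \left(- \frac{1}{5}\right) + 1 = - \frac{r}{5} + 1 = 1 - \frac{r}{5}$)
$C = -326$ ($C = -2 + \left(1 - - \frac{4}{5}\right) 6 \cdot 6 \left(-5\right) = -2 + \left(1 + \frac{4}{5}\right) 6 \cdot 6 \left(-5\right) = -2 + \frac{9}{5} \cdot 6 \cdot 6 \left(-5\right) = -2 + \frac{54}{5} \cdot 6 \left(-5\right) = -2 + \frac{324}{5} \left(-5\right) = -2 - 324 = -326$)
$C H{\left(25 \right)} = - 326 \sqrt{13 + 25} = - 326 \sqrt{38}$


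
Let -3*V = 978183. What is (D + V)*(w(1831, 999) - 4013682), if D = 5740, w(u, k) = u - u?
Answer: 1285666631922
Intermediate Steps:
w(u, k) = 0
V = -326061 (V = -⅓*978183 = -326061)
(D + V)*(w(1831, 999) - 4013682) = (5740 - 326061)*(0 - 4013682) = -320321*(-4013682) = 1285666631922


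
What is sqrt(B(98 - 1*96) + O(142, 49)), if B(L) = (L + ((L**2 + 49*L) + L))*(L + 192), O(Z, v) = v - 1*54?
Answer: sqrt(20559) ≈ 143.38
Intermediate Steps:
O(Z, v) = -54 + v (O(Z, v) = v - 54 = -54 + v)
B(L) = (192 + L)*(L**2 + 51*L) (B(L) = (L + (L**2 + 50*L))*(192 + L) = (L**2 + 51*L)*(192 + L) = (192 + L)*(L**2 + 51*L))
sqrt(B(98 - 1*96) + O(142, 49)) = sqrt((98 - 1*96)*(9792 + (98 - 1*96)**2 + 243*(98 - 1*96)) + (-54 + 49)) = sqrt((98 - 96)*(9792 + (98 - 96)**2 + 243*(98 - 96)) - 5) = sqrt(2*(9792 + 2**2 + 243*2) - 5) = sqrt(2*(9792 + 4 + 486) - 5) = sqrt(2*10282 - 5) = sqrt(20564 - 5) = sqrt(20559)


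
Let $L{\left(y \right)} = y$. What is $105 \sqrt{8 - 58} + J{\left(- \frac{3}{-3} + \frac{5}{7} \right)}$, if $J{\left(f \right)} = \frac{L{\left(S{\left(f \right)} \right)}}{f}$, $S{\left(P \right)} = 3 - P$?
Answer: $\frac{3}{4} + 525 i \sqrt{2} \approx 0.75 + 742.46 i$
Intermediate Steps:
$J{\left(f \right)} = \frac{3 - f}{f}$
$105 \sqrt{8 - 58} + J{\left(- \frac{3}{-3} + \frac{5}{7} \right)} = 105 \sqrt{8 - 58} + \frac{3 - \left(- \frac{3}{-3} + \frac{5}{7}\right)}{- \frac{3}{-3} + \frac{5}{7}} = 105 \sqrt{-50} + \frac{3 - \left(\left(-3\right) \left(- \frac{1}{3}\right) + 5 \cdot \frac{1}{7}\right)}{\left(-3\right) \left(- \frac{1}{3}\right) + 5 \cdot \frac{1}{7}} = 105 \cdot 5 i \sqrt{2} + \frac{3 - \left(1 + \frac{5}{7}\right)}{1 + \frac{5}{7}} = 525 i \sqrt{2} + \frac{3 - \frac{12}{7}}{\frac{12}{7}} = 525 i \sqrt{2} + \frac{7 \left(3 - \frac{12}{7}\right)}{12} = 525 i \sqrt{2} + \frac{7}{12} \cdot \frac{9}{7} = 525 i \sqrt{2} + \frac{3}{4} = \frac{3}{4} + 525 i \sqrt{2}$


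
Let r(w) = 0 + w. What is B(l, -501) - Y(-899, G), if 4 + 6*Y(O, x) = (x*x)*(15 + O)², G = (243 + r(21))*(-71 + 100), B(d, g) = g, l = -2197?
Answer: -22902262278109/3 ≈ -7.6341e+12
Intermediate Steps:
r(w) = w
G = 7656 (G = (243 + 21)*(-71 + 100) = 264*29 = 7656)
Y(O, x) = -⅔ + x²*(15 + O)²/6 (Y(O, x) = -⅔ + ((x*x)*(15 + O)²)/6 = -⅔ + (x²*(15 + O)²)/6 = -⅔ + x²*(15 + O)²/6)
B(l, -501) - Y(-899, G) = -501 - (-⅔ + (⅙)*7656²*(15 - 899)²) = -501 - (-⅔ + (⅙)*58614336*(-884)²) = -501 - (-⅔ + (⅙)*58614336*781456) = -501 - (-⅔ + 7634087425536) = -501 - 1*22902262276606/3 = -501 - 22902262276606/3 = -22902262278109/3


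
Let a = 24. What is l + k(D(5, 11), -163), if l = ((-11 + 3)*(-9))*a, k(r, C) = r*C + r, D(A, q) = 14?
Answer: -540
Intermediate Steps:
k(r, C) = r + C*r (k(r, C) = C*r + r = r + C*r)
l = 1728 (l = ((-11 + 3)*(-9))*24 = -8*(-9)*24 = 72*24 = 1728)
l + k(D(5, 11), -163) = 1728 + 14*(1 - 163) = 1728 + 14*(-162) = 1728 - 2268 = -540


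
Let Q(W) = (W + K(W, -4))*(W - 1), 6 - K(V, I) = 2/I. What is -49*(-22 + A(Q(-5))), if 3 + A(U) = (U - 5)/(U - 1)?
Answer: 5782/5 ≈ 1156.4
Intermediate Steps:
K(V, I) = 6 - 2/I
Q(W) = (-1 + W)*(13/2 + W) (Q(W) = (W + (6 - 2/(-4)))*(W - 1) = (W + (6 - 2*(-¼)))*(-1 + W) = (W + (6 + ½))*(-1 + W) = (W + 13/2)*(-1 + W) = (13/2 + W)*(-1 + W) = (-1 + W)*(13/2 + W))
A(U) = -3 + (-5 + U)/(-1 + U) (A(U) = -3 + (U - 5)/(U - 1) = -3 + (-5 + U)/(-1 + U))
-49*(-22 + A(Q(-5))) = -49*(-22 + 2*(-1 - (-13/2 + (-5)² + (11/2)*(-5)))/(-1 + (-13/2 + (-5)² + (11/2)*(-5)))) = -49*(-22 + 2*(-1 - (-13/2 + 25 - 55/2))/(-1 + (-13/2 + 25 - 55/2))) = -49*(-22 + 2*(-1 - 1*(-9))/(-1 - 9)) = -49*(-22 + 2*(-1 + 9)/(-10)) = -49*(-22 + 2*(-⅒)*8) = -49*(-22 - 8/5) = -49*(-118/5) = 5782/5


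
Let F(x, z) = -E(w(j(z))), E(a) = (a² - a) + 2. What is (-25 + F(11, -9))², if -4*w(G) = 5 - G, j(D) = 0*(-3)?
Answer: 227529/256 ≈ 888.79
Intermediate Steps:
j(D) = 0
w(G) = -5/4 + G/4 (w(G) = -(5 - G)/4 = -5/4 + G/4)
E(a) = 2 + a² - a
F(x, z) = -77/16 (F(x, z) = -(2 + (-5/4 + (¼)*0)² - (-5/4 + (¼)*0)) = -(2 + (-5/4 + 0)² - (-5/4 + 0)) = -(2 + (-5/4)² - 1*(-5/4)) = -(2 + 25/16 + 5/4) = -1*77/16 = -77/16)
(-25 + F(11, -9))² = (-25 - 77/16)² = (-477/16)² = 227529/256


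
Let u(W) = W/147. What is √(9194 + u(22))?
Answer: 2*√1013655/21 ≈ 95.886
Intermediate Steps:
u(W) = W/147 (u(W) = W*(1/147) = W/147)
√(9194 + u(22)) = √(9194 + (1/147)*22) = √(9194 + 22/147) = √(1351540/147) = 2*√1013655/21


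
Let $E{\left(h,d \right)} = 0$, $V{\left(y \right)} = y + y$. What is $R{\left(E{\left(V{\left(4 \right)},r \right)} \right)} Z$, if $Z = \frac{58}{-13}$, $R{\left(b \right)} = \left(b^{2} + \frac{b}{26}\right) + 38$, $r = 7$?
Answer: $- \frac{2204}{13} \approx -169.54$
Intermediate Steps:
$V{\left(y \right)} = 2 y$
$R{\left(b \right)} = 38 + b^{2} + \frac{b}{26}$ ($R{\left(b \right)} = \left(b^{2} + \frac{b}{26}\right) + 38 = 38 + b^{2} + \frac{b}{26}$)
$Z = - \frac{58}{13}$ ($Z = 58 \left(- \frac{1}{13}\right) = - \frac{58}{13} \approx -4.4615$)
$R{\left(E{\left(V{\left(4 \right)},r \right)} \right)} Z = \left(38 + 0^{2} + \frac{1}{26} \cdot 0\right) \left(- \frac{58}{13}\right) = \left(38 + 0 + 0\right) \left(- \frac{58}{13}\right) = 38 \left(- \frac{58}{13}\right) = - \frac{2204}{13}$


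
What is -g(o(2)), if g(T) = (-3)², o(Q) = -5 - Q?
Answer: -9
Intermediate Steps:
g(T) = 9
-g(o(2)) = -1*9 = -9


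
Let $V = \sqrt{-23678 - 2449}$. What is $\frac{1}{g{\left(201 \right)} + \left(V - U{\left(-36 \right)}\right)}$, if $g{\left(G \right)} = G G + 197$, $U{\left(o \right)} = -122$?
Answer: $\frac{40720}{1658144527} - \frac{3 i \sqrt{2903}}{1658144527} \approx 2.4558 \cdot 10^{-5} - 9.7482 \cdot 10^{-8} i$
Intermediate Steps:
$V = 3 i \sqrt{2903}$ ($V = \sqrt{-26127} = 3 i \sqrt{2903} \approx 161.64 i$)
$g{\left(G \right)} = 197 + G^{2}$ ($g{\left(G \right)} = G^{2} + 197 = 197 + G^{2}$)
$\frac{1}{g{\left(201 \right)} + \left(V - U{\left(-36 \right)}\right)} = \frac{1}{\left(197 + 201^{2}\right) + \left(3 i \sqrt{2903} - -122\right)} = \frac{1}{\left(197 + 40401\right) + \left(3 i \sqrt{2903} + 122\right)} = \frac{1}{40598 + \left(122 + 3 i \sqrt{2903}\right)} = \frac{1}{40720 + 3 i \sqrt{2903}}$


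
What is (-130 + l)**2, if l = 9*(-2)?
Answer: 21904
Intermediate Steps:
l = -18
(-130 + l)**2 = (-130 - 18)**2 = (-148)**2 = 21904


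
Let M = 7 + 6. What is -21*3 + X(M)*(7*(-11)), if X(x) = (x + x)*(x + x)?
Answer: -52115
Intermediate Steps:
M = 13
X(x) = 4*x² (X(x) = (2*x)*(2*x) = 4*x²)
-21*3 + X(M)*(7*(-11)) = -21*3 + (4*13²)*(7*(-11)) = -63 + (4*169)*(-77) = -63 + 676*(-77) = -63 - 52052 = -52115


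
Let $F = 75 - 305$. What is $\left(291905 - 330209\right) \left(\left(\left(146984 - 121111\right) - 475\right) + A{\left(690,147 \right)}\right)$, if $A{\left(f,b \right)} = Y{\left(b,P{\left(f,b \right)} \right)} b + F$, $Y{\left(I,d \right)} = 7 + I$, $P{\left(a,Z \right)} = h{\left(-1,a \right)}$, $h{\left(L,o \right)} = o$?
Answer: $-1831161024$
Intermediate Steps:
$P{\left(a,Z \right)} = a$
$F = -230$ ($F = 75 - 305 = -230$)
$A{\left(f,b \right)} = -230 + b \left(7 + b\right)$ ($A{\left(f,b \right)} = \left(7 + b\right) b - 230 = b \left(7 + b\right) - 230 = -230 + b \left(7 + b\right)$)
$\left(291905 - 330209\right) \left(\left(\left(146984 - 121111\right) - 475\right) + A{\left(690,147 \right)}\right) = \left(291905 - 330209\right) \left(\left(\left(146984 - 121111\right) - 475\right) - \left(230 - 147 \left(7 + 147\right)\right)\right) = - 38304 \left(\left(25873 - 475\right) + \left(-230 + 147 \cdot 154\right)\right) = - 38304 \left(25398 + \left(-230 + 22638\right)\right) = - 38304 \left(25398 + 22408\right) = \left(-38304\right) 47806 = -1831161024$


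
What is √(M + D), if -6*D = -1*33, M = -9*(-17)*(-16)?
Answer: I*√9770/2 ≈ 49.422*I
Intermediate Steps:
M = -2448 (M = 153*(-16) = -2448)
D = 11/2 (D = -(-1)*33/6 = -⅙*(-33) = 11/2 ≈ 5.5000)
√(M + D) = √(-2448 + 11/2) = √(-4885/2) = I*√9770/2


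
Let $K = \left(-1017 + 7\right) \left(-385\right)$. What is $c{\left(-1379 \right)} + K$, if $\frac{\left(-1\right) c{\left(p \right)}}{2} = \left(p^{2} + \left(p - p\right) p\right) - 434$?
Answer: $-3413564$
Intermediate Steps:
$c{\left(p \right)} = 868 - 2 p^{2}$ ($c{\left(p \right)} = - 2 \left(\left(p^{2} + \left(p - p\right) p\right) - 434\right) = - 2 \left(\left(p^{2} + 0 p\right) - 434\right) = - 2 \left(\left(p^{2} + 0\right) - 434\right) = - 2 \left(p^{2} - 434\right) = - 2 \left(-434 + p^{2}\right) = 868 - 2 p^{2}$)
$K = 388850$ ($K = \left(-1010\right) \left(-385\right) = 388850$)
$c{\left(-1379 \right)} + K = \left(868 - 2 \left(-1379\right)^{2}\right) + 388850 = \left(868 - 3803282\right) + 388850 = -3802414 + 388850 = -3413564$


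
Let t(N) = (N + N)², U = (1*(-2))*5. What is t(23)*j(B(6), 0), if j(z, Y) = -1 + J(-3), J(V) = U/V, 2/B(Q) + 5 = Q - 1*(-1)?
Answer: 14812/3 ≈ 4937.3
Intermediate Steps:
B(Q) = 2/(-4 + Q) (B(Q) = 2/(-5 + (Q - 1*(-1))) = 2/(-5 + (Q + 1)) = 2/(-5 + (1 + Q)) = 2/(-4 + Q))
U = -10 (U = -2*5 = -10)
J(V) = -10/V
t(N) = 4*N² (t(N) = (2*N)² = 4*N²)
j(z, Y) = 7/3 (j(z, Y) = -1 - 10/(-3) = -1 - 10*(-⅓) = -1 + 10/3 = 7/3)
t(23)*j(B(6), 0) = (4*23²)*(7/3) = (4*529)*(7/3) = 2116*(7/3) = 14812/3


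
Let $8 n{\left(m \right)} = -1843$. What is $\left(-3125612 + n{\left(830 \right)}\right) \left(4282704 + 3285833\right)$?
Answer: $- \frac{189264429370843}{8} \approx -2.3658 \cdot 10^{13}$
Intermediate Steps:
$n{\left(m \right)} = - \frac{1843}{8}$ ($n{\left(m \right)} = \frac{1}{8} \left(-1843\right) = - \frac{1843}{8}$)
$\left(-3125612 + n{\left(830 \right)}\right) \left(4282704 + 3285833\right) = \left(-3125612 - \frac{1843}{8}\right) \left(4282704 + 3285833\right) = \left(- \frac{25006739}{8}\right) 7568537 = - \frac{189264429370843}{8}$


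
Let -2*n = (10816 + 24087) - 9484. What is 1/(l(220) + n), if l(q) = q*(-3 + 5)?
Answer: -2/24539 ≈ -8.1503e-5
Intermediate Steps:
n = -25419/2 (n = -((10816 + 24087) - 9484)/2 = -(34903 - 9484)/2 = -½*25419 = -25419/2 ≈ -12710.)
l(q) = 2*q (l(q) = q*2 = 2*q)
1/(l(220) + n) = 1/(2*220 - 25419/2) = 1/(440 - 25419/2) = 1/(-24539/2) = -2/24539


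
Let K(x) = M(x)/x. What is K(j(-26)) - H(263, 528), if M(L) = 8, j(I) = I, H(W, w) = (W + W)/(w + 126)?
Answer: -4727/4251 ≈ -1.1120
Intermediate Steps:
H(W, w) = 2*W/(126 + w) (H(W, w) = (2*W)/(126 + w) = 2*W/(126 + w))
K(x) = 8/x
K(j(-26)) - H(263, 528) = 8/(-26) - 2*263/(126 + 528) = 8*(-1/26) - 2*263/654 = -4/13 - 2*263/654 = -4/13 - 1*263/327 = -4/13 - 263/327 = -4727/4251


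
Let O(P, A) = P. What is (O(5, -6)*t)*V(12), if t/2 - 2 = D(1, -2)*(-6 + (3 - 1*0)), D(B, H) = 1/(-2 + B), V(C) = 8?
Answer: 400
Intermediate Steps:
t = 10 (t = 4 + 2*((-6 + (3 - 1*0))/(-2 + 1)) = 4 + 2*((-6 + (3 + 0))/(-1)) = 4 + 2*(-(-6 + 3)) = 4 + 2*(-1*(-3)) = 4 + 2*3 = 4 + 6 = 10)
(O(5, -6)*t)*V(12) = (5*10)*8 = 50*8 = 400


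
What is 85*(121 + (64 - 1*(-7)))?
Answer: 16320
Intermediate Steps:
85*(121 + (64 - 1*(-7))) = 85*(121 + (64 + 7)) = 85*(121 + 71) = 85*192 = 16320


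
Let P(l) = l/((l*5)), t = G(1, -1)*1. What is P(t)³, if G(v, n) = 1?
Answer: 1/125 ≈ 0.0080000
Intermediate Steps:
t = 1 (t = 1*1 = 1)
P(l) = ⅕ (P(l) = l/((5*l)) = l*(1/(5*l)) = ⅕)
P(t)³ = (⅕)³ = 1/125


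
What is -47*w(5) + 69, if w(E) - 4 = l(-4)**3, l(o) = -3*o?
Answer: -81335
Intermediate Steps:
w(E) = 1732 (w(E) = 4 + (-3*(-4))**3 = 4 + 12**3 = 4 + 1728 = 1732)
-47*w(5) + 69 = -47*1732 + 69 = -81404 + 69 = -81335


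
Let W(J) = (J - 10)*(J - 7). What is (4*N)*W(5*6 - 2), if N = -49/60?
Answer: -6174/5 ≈ -1234.8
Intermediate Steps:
W(J) = (-10 + J)*(-7 + J)
N = -49/60 (N = -49*1/60 = -49/60 ≈ -0.81667)
(4*N)*W(5*6 - 2) = (4*(-49/60))*(70 + (5*6 - 2)**2 - 17*(5*6 - 2)) = -49*(70 + (30 - 2)**2 - 17*(30 - 2))/15 = -49*(70 + 28**2 - 17*28)/15 = -49*(70 + 784 - 476)/15 = -49/15*378 = -6174/5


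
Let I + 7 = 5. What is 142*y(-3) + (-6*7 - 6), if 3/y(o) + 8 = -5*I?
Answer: 165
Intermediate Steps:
I = -2 (I = -7 + 5 = -2)
y(o) = 3/2 (y(o) = 3/(-8 - 5*(-2)) = 3/(-8 + 10) = 3/2)
142*y(-3) + (-6*7 - 6) = 142*(3/2) + (-6*7 - 6) = 213 + (-42 - 6) = 213 - 48 = 165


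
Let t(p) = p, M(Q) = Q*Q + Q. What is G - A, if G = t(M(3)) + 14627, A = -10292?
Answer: 24931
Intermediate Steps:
M(Q) = Q + Q² (M(Q) = Q² + Q = Q + Q²)
G = 14639 (G = 3*(1 + 3) + 14627 = 3*4 + 14627 = 12 + 14627 = 14639)
G - A = 14639 - 1*(-10292) = 14639 + 10292 = 24931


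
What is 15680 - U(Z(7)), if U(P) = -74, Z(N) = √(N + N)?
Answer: 15754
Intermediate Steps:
Z(N) = √2*√N (Z(N) = √(2*N) = √2*√N)
15680 - U(Z(7)) = 15680 - 1*(-74) = 15680 + 74 = 15754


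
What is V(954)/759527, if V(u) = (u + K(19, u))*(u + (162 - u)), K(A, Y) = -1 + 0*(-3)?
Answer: 154386/759527 ≈ 0.20327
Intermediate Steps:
K(A, Y) = -1 (K(A, Y) = -1 + 0 = -1)
V(u) = -162 + 162*u (V(u) = (u - 1)*(u + (162 - u)) = (-1 + u)*162 = -162 + 162*u)
V(954)/759527 = (-162 + 162*954)/759527 = (-162 + 154548)*(1/759527) = 154386*(1/759527) = 154386/759527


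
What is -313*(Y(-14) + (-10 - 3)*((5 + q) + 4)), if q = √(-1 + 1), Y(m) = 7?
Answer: 34430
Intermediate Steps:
q = 0 (q = √0 = 0)
-313*(Y(-14) + (-10 - 3)*((5 + q) + 4)) = -313*(7 + (-10 - 3)*((5 + 0) + 4)) = -313*(7 - 13*(5 + 4)) = -313*(7 - 13*9) = -313*(7 - 117) = -313*(-110) = 34430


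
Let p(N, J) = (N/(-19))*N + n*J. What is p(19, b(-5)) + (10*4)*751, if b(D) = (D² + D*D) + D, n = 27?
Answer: 31236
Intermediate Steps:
b(D) = D + 2*D² (b(D) = (D² + D²) + D = 2*D² + D = D + 2*D²)
p(N, J) = 27*J - N²/19 (p(N, J) = (N/(-19))*N + 27*J = (N*(-1/19))*N + 27*J = (-N/19)*N + 27*J = -N²/19 + 27*J = 27*J - N²/19)
p(19, b(-5)) + (10*4)*751 = (27*(-5*(1 + 2*(-5))) - 1/19*19²) + (10*4)*751 = (27*(-5*(1 - 10)) - 1/19*361) + 40*751 = (27*(-5*(-9)) - 19) + 30040 = (27*45 - 19) + 30040 = (1215 - 19) + 30040 = 1196 + 30040 = 31236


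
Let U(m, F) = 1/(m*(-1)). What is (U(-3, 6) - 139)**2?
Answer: 173056/9 ≈ 19228.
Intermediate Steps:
U(m, F) = -1/m (U(m, F) = 1/(-m) = -1/m)
(U(-3, 6) - 139)**2 = (-1/(-3) - 139)**2 = (-1*(-1/3) - 139)**2 = (1/3 - 139)**2 = (-416/3)**2 = 173056/9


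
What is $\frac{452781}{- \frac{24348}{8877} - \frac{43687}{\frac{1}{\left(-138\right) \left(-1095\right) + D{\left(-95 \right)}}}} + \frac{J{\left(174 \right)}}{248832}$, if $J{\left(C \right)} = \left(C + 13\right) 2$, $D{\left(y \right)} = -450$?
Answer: $\frac{434410419813161}{302887533480878592} \approx 0.0014342$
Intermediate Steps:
$J{\left(C \right)} = 26 + 2 C$ ($J{\left(C \right)} = \left(13 + C\right) 2 = 26 + 2 C$)
$\frac{452781}{- \frac{24348}{8877} - \frac{43687}{\frac{1}{\left(-138\right) \left(-1095\right) + D{\left(-95 \right)}}}} + \frac{J{\left(174 \right)}}{248832} = \frac{452781}{- \frac{24348}{8877} - \frac{43687}{\frac{1}{\left(-138\right) \left(-1095\right) - 450}}} + \frac{26 + 2 \cdot 174}{248832} = \frac{452781}{\left(-24348\right) \frac{1}{8877} - \frac{43687}{\frac{1}{151110 - 450}}} + \left(26 + 348\right) \frac{1}{248832} = \frac{452781}{- \frac{8116}{2959} - \frac{43687}{\frac{1}{150660}}} + 374 \cdot \frac{1}{248832} = \frac{452781}{- \frac{8116}{2959} - 43687 \frac{1}{\frac{1}{150660}}} + \frac{187}{124416} = \frac{452781}{- \frac{8116}{2959} - 6581883420} + \frac{187}{124416} = \frac{452781}{- \frac{19475793047896}{2959}} + \frac{187}{124416} = 452781 \left(- \frac{2959}{19475793047896}\right) + \frac{187}{124416} = - \frac{1339778979}{19475793047896} + \frac{187}{124416} = \frac{434410419813161}{302887533480878592}$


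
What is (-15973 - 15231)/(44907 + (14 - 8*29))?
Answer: -1076/1541 ≈ -0.69825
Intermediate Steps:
(-15973 - 15231)/(44907 + (14 - 8*29)) = -31204/(44907 + (14 - 232)) = -31204/(44907 - 218) = -31204/44689 = -31204*1/44689 = -1076/1541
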